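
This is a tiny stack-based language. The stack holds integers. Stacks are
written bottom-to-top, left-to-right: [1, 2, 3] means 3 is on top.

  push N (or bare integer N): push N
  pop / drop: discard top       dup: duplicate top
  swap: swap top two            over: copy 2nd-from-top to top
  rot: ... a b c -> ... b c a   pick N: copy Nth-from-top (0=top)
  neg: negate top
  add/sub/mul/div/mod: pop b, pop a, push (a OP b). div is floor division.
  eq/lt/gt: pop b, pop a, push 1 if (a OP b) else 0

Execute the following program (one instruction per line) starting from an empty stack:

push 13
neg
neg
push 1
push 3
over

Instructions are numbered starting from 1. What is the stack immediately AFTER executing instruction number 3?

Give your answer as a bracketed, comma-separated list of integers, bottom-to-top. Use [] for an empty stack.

Step 1 ('push 13'): [13]
Step 2 ('neg'): [-13]
Step 3 ('neg'): [13]

Answer: [13]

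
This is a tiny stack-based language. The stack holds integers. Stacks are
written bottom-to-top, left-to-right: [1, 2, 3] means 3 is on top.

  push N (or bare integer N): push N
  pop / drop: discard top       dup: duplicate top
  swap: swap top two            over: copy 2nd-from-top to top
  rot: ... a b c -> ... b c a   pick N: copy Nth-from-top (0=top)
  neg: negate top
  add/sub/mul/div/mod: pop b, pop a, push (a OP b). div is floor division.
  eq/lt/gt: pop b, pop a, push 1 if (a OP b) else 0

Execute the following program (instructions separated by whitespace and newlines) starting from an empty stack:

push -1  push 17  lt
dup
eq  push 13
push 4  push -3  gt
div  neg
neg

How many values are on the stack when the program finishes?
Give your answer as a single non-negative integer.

After 'push -1': stack = [-1] (depth 1)
After 'push 17': stack = [-1, 17] (depth 2)
After 'lt': stack = [1] (depth 1)
After 'dup': stack = [1, 1] (depth 2)
After 'eq': stack = [1] (depth 1)
After 'push 13': stack = [1, 13] (depth 2)
After 'push 4': stack = [1, 13, 4] (depth 3)
After 'push -3': stack = [1, 13, 4, -3] (depth 4)
After 'gt': stack = [1, 13, 1] (depth 3)
After 'div': stack = [1, 13] (depth 2)
After 'neg': stack = [1, -13] (depth 2)
After 'neg': stack = [1, 13] (depth 2)

Answer: 2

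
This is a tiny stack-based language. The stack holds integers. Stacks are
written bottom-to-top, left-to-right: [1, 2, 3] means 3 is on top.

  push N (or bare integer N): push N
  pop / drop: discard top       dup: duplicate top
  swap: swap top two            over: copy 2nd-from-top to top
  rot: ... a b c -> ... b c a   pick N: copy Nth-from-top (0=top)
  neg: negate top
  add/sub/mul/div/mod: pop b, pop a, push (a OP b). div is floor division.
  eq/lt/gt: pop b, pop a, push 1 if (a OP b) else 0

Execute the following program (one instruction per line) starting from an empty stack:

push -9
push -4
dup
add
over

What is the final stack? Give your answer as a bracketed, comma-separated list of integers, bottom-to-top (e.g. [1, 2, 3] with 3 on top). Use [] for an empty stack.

Answer: [-9, -8, -9]

Derivation:
After 'push -9': [-9]
After 'push -4': [-9, -4]
After 'dup': [-9, -4, -4]
After 'add': [-9, -8]
After 'over': [-9, -8, -9]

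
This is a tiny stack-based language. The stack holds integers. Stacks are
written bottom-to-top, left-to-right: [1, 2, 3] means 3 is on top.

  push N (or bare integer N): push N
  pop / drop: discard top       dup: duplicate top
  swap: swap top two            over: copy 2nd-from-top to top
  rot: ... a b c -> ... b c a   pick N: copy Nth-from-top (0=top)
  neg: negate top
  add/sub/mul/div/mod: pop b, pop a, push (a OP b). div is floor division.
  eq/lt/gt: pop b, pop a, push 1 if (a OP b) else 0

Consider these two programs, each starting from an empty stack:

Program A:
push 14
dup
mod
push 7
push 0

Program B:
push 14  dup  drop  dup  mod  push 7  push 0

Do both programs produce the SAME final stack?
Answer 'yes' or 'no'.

Answer: yes

Derivation:
Program A trace:
  After 'push 14': [14]
  After 'dup': [14, 14]
  After 'mod': [0]
  After 'push 7': [0, 7]
  After 'push 0': [0, 7, 0]
Program A final stack: [0, 7, 0]

Program B trace:
  After 'push 14': [14]
  After 'dup': [14, 14]
  After 'drop': [14]
  After 'dup': [14, 14]
  After 'mod': [0]
  After 'push 7': [0, 7]
  After 'push 0': [0, 7, 0]
Program B final stack: [0, 7, 0]
Same: yes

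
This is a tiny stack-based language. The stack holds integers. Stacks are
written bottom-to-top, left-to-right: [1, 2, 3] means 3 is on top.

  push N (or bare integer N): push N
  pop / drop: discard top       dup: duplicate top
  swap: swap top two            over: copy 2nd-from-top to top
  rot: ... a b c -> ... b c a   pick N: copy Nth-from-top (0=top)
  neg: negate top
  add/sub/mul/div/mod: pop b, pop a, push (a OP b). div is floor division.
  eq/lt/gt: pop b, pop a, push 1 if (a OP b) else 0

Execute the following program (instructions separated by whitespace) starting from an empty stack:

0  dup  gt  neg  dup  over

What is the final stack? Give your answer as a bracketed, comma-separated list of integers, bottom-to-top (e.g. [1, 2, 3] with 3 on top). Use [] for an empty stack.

Answer: [0, 0, 0]

Derivation:
After 'push 0': [0]
After 'dup': [0, 0]
After 'gt': [0]
After 'neg': [0]
After 'dup': [0, 0]
After 'over': [0, 0, 0]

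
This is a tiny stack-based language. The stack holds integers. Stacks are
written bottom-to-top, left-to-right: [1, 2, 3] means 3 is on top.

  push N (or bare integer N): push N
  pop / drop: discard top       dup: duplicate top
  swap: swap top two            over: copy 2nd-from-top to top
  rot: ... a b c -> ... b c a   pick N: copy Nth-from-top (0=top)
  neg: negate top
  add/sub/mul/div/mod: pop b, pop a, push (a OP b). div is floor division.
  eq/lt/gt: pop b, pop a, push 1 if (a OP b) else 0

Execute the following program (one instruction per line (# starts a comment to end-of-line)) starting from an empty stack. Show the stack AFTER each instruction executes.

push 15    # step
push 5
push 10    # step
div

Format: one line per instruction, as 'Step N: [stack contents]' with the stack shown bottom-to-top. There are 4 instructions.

Step 1: [15]
Step 2: [15, 5]
Step 3: [15, 5, 10]
Step 4: [15, 0]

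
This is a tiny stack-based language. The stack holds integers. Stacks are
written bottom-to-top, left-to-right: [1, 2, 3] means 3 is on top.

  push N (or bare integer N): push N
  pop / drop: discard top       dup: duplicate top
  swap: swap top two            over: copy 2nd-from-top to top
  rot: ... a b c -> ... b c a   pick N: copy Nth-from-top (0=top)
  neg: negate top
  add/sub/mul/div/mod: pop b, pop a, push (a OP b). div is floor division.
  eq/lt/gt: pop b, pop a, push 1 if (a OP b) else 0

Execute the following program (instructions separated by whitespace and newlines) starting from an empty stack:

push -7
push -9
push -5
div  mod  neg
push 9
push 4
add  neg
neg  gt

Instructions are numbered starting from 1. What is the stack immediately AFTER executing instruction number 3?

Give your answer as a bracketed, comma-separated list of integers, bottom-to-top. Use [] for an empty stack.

Step 1 ('push -7'): [-7]
Step 2 ('push -9'): [-7, -9]
Step 3 ('push -5'): [-7, -9, -5]

Answer: [-7, -9, -5]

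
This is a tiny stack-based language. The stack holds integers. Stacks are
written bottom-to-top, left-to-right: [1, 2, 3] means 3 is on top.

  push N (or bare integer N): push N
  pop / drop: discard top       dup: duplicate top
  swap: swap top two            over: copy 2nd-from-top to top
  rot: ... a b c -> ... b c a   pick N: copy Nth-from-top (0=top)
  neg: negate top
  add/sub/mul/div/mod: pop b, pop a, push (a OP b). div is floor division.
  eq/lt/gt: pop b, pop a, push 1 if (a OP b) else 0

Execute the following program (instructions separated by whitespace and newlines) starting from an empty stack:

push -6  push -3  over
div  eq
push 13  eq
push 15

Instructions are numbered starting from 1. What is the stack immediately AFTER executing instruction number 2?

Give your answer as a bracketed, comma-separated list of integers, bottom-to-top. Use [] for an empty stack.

Answer: [-6, -3]

Derivation:
Step 1 ('push -6'): [-6]
Step 2 ('push -3'): [-6, -3]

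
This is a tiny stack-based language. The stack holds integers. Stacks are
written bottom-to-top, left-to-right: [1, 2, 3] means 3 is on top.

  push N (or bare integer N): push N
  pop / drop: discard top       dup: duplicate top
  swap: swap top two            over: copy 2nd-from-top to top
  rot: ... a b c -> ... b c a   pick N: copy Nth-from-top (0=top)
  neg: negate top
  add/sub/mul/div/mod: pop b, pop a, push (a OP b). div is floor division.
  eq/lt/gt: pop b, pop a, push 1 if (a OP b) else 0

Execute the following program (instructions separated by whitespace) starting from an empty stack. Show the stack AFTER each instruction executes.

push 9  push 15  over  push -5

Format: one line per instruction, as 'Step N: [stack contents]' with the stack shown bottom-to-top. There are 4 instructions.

Step 1: [9]
Step 2: [9, 15]
Step 3: [9, 15, 9]
Step 4: [9, 15, 9, -5]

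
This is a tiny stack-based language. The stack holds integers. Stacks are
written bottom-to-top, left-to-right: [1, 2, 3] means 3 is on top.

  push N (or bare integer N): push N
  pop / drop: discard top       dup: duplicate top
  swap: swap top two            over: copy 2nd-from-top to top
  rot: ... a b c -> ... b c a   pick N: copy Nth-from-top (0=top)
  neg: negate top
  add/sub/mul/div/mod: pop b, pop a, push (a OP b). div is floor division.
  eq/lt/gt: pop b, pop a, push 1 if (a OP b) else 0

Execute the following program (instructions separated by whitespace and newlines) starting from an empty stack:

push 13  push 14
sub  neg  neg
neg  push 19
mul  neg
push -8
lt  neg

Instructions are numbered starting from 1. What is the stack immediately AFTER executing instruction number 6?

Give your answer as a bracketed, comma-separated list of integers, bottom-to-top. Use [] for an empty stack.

Step 1 ('push 13'): [13]
Step 2 ('push 14'): [13, 14]
Step 3 ('sub'): [-1]
Step 4 ('neg'): [1]
Step 5 ('neg'): [-1]
Step 6 ('neg'): [1]

Answer: [1]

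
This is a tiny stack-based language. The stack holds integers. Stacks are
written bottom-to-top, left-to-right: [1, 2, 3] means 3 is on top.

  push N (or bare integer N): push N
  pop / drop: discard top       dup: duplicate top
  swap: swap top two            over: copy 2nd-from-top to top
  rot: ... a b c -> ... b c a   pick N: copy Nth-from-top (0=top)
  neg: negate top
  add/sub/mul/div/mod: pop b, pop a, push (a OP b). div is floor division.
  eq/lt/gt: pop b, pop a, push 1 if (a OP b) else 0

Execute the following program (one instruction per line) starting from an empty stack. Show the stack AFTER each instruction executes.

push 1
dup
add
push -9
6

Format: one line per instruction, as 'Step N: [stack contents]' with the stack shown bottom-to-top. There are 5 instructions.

Step 1: [1]
Step 2: [1, 1]
Step 3: [2]
Step 4: [2, -9]
Step 5: [2, -9, 6]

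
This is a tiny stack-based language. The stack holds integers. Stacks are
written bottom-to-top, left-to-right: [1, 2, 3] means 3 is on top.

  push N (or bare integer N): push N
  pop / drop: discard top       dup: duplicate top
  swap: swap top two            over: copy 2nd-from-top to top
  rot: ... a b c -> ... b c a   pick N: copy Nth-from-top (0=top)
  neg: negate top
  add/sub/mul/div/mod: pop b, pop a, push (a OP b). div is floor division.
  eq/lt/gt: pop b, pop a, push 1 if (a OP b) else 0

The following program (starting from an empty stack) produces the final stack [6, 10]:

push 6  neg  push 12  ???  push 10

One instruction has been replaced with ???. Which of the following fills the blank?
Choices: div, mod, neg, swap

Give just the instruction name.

Stack before ???: [-6, 12]
Stack after ???:  [6]
Checking each choice:
  div: produces [-1, 10]
  mod: MATCH
  neg: produces [-6, -12, 10]
  swap: produces [12, -6, 10]


Answer: mod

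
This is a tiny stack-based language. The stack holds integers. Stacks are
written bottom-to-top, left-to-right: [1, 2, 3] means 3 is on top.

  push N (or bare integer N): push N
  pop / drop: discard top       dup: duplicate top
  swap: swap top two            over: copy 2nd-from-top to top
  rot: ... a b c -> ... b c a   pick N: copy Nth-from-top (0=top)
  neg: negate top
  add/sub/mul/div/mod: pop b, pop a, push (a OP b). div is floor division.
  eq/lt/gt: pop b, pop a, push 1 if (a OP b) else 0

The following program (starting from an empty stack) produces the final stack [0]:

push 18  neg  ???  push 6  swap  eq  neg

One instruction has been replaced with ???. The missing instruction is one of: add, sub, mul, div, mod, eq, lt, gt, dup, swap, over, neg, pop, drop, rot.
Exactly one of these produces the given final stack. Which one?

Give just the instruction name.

Stack before ???: [-18]
Stack after ???:  [18]
The instruction that transforms [-18] -> [18] is: neg

Answer: neg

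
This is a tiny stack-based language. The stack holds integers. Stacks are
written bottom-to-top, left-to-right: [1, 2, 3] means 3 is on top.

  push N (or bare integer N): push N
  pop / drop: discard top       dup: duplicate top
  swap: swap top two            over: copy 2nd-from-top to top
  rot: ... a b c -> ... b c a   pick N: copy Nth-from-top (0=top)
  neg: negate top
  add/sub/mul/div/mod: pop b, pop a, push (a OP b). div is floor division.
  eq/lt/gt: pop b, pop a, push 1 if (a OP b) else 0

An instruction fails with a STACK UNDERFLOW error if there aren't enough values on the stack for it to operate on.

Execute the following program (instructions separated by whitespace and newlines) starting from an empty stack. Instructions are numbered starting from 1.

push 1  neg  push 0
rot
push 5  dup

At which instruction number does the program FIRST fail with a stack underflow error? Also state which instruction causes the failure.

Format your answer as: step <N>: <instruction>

Answer: step 4: rot

Derivation:
Step 1 ('push 1'): stack = [1], depth = 1
Step 2 ('neg'): stack = [-1], depth = 1
Step 3 ('push 0'): stack = [-1, 0], depth = 2
Step 4 ('rot'): needs 3 value(s) but depth is 2 — STACK UNDERFLOW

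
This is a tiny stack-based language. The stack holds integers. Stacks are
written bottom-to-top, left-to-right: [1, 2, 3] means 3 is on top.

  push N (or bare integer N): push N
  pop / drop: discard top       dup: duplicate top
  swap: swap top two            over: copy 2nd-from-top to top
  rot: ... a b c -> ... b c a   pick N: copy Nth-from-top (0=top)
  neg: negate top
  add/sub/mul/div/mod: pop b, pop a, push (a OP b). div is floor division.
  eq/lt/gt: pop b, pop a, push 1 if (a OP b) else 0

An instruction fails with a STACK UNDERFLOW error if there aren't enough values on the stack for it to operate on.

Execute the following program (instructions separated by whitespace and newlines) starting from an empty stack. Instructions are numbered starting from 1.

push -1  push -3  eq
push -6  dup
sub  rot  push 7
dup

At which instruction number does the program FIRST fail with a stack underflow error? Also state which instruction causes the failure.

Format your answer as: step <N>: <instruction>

Step 1 ('push -1'): stack = [-1], depth = 1
Step 2 ('push -3'): stack = [-1, -3], depth = 2
Step 3 ('eq'): stack = [0], depth = 1
Step 4 ('push -6'): stack = [0, -6], depth = 2
Step 5 ('dup'): stack = [0, -6, -6], depth = 3
Step 6 ('sub'): stack = [0, 0], depth = 2
Step 7 ('rot'): needs 3 value(s) but depth is 2 — STACK UNDERFLOW

Answer: step 7: rot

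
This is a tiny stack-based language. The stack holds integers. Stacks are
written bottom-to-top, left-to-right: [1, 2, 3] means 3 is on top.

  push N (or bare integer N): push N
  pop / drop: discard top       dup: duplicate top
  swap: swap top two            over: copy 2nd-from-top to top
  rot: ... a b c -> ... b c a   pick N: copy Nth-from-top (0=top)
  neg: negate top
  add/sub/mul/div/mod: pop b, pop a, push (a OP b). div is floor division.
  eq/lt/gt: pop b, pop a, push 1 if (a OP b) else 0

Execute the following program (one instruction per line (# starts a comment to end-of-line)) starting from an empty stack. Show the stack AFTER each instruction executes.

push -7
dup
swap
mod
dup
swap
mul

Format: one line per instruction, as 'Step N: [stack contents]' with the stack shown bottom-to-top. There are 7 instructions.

Step 1: [-7]
Step 2: [-7, -7]
Step 3: [-7, -7]
Step 4: [0]
Step 5: [0, 0]
Step 6: [0, 0]
Step 7: [0]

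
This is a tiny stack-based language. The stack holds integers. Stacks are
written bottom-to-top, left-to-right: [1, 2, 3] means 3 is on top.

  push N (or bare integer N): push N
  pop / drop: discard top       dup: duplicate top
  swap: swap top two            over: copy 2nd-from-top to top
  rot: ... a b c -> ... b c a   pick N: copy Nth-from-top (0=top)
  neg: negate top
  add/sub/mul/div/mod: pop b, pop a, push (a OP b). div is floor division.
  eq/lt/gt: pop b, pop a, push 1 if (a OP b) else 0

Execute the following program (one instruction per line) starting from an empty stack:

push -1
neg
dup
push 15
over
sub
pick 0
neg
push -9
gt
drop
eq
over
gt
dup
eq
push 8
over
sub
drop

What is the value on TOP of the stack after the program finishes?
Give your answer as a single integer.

Answer: 1

Derivation:
After 'push -1': [-1]
After 'neg': [1]
After 'dup': [1, 1]
After 'push 15': [1, 1, 15]
After 'over': [1, 1, 15, 1]
After 'sub': [1, 1, 14]
After 'pick 0': [1, 1, 14, 14]
After 'neg': [1, 1, 14, -14]
After 'push -9': [1, 1, 14, -14, -9]
After 'gt': [1, 1, 14, 0]
After 'drop': [1, 1, 14]
After 'eq': [1, 0]
After 'over': [1, 0, 1]
After 'gt': [1, 0]
After 'dup': [1, 0, 0]
After 'eq': [1, 1]
After 'push 8': [1, 1, 8]
After 'over': [1, 1, 8, 1]
After 'sub': [1, 1, 7]
After 'drop': [1, 1]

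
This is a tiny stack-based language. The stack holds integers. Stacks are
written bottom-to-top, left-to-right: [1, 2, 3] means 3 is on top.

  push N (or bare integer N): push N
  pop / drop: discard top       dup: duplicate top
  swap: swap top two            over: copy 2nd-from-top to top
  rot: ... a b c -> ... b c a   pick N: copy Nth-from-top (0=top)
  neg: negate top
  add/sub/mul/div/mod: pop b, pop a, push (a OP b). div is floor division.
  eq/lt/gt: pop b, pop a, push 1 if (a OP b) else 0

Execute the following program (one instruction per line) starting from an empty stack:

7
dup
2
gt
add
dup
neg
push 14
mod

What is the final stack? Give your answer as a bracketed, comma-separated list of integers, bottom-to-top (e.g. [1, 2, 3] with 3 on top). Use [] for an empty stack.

After 'push 7': [7]
After 'dup': [7, 7]
After 'push 2': [7, 7, 2]
After 'gt': [7, 1]
After 'add': [8]
After 'dup': [8, 8]
After 'neg': [8, -8]
After 'push 14': [8, -8, 14]
After 'mod': [8, 6]

Answer: [8, 6]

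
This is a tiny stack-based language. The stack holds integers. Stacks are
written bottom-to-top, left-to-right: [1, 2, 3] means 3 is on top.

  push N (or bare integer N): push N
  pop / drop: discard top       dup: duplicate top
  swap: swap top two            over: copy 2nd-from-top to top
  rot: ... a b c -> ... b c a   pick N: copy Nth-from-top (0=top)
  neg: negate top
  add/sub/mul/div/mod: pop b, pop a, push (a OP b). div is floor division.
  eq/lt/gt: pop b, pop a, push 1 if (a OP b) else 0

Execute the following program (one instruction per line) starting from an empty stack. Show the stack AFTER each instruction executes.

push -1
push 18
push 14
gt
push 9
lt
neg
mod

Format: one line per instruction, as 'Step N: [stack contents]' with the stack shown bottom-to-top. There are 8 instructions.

Step 1: [-1]
Step 2: [-1, 18]
Step 3: [-1, 18, 14]
Step 4: [-1, 1]
Step 5: [-1, 1, 9]
Step 6: [-1, 1]
Step 7: [-1, -1]
Step 8: [0]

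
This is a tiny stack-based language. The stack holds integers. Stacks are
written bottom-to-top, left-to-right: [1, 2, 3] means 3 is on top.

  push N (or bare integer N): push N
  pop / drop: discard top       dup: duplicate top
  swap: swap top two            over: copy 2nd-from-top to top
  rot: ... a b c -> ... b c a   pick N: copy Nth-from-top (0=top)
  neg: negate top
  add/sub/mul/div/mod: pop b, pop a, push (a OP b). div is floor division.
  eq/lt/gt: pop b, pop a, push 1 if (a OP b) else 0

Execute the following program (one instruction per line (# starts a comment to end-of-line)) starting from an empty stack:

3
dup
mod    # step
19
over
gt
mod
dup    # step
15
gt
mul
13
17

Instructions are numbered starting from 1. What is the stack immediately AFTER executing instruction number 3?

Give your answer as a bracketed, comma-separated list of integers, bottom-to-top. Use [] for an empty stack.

Answer: [0]

Derivation:
Step 1 ('3'): [3]
Step 2 ('dup'): [3, 3]
Step 3 ('mod'): [0]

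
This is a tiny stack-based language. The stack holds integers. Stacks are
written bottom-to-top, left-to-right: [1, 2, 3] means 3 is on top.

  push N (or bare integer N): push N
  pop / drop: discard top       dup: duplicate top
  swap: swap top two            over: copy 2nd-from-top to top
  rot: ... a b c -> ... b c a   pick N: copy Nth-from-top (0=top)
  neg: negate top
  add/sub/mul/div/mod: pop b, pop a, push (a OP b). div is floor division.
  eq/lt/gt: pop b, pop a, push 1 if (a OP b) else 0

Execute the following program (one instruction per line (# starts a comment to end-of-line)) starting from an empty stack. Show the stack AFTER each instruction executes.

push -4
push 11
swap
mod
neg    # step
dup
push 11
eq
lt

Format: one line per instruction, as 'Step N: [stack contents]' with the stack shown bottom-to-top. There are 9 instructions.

Step 1: [-4]
Step 2: [-4, 11]
Step 3: [11, -4]
Step 4: [-1]
Step 5: [1]
Step 6: [1, 1]
Step 7: [1, 1, 11]
Step 8: [1, 0]
Step 9: [0]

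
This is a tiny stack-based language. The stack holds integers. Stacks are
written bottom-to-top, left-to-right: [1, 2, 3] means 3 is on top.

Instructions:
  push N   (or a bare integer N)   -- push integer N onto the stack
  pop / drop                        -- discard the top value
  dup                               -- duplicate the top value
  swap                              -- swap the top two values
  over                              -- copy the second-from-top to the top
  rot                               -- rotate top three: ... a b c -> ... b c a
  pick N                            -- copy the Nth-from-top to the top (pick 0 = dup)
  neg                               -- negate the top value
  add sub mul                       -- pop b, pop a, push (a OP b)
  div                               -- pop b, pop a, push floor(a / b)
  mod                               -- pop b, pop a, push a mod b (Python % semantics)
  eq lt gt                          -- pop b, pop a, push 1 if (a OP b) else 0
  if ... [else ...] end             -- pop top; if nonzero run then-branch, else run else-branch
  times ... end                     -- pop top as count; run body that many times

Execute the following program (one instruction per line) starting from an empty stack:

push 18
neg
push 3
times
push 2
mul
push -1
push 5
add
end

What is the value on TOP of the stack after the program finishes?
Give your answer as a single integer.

After 'push 18': [18]
After 'neg': [-18]
After 'push 3': [-18, 3]
After 'times': [-18]
After 'push 2': [-18, 2]
After 'mul': [-36]
After 'push -1': [-36, -1]
After 'push 5': [-36, -1, 5]
After 'add': [-36, 4]
After 'push 2': [-36, 4, 2]
After 'mul': [-36, 8]
After 'push -1': [-36, 8, -1]
After 'push 5': [-36, 8, -1, 5]
After 'add': [-36, 8, 4]
After 'push 2': [-36, 8, 4, 2]
After 'mul': [-36, 8, 8]
After 'push -1': [-36, 8, 8, -1]
After 'push 5': [-36, 8, 8, -1, 5]
After 'add': [-36, 8, 8, 4]

Answer: 4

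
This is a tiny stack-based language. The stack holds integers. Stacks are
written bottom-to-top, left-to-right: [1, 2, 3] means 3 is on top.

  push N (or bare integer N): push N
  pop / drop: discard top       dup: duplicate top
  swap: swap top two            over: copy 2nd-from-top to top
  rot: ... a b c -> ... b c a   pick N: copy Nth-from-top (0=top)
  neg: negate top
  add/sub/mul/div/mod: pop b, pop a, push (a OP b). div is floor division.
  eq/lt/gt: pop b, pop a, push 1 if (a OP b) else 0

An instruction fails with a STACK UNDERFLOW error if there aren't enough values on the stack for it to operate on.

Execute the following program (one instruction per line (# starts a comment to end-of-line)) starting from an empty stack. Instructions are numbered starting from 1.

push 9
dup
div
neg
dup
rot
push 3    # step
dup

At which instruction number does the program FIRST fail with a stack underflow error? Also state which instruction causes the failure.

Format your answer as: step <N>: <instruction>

Answer: step 6: rot

Derivation:
Step 1 ('push 9'): stack = [9], depth = 1
Step 2 ('dup'): stack = [9, 9], depth = 2
Step 3 ('div'): stack = [1], depth = 1
Step 4 ('neg'): stack = [-1], depth = 1
Step 5 ('dup'): stack = [-1, -1], depth = 2
Step 6 ('rot'): needs 3 value(s) but depth is 2 — STACK UNDERFLOW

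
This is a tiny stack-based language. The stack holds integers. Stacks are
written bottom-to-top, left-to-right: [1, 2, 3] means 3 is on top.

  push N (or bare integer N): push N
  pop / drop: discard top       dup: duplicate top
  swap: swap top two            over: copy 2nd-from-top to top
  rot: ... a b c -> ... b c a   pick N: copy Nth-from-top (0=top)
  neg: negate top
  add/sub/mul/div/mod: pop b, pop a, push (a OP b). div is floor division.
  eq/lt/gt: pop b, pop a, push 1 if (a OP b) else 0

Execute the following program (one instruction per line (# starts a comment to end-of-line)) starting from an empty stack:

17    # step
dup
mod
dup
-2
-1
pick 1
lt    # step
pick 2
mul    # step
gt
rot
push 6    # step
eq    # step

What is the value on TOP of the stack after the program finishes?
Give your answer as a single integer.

After 'push 17': [17]
After 'dup': [17, 17]
After 'mod': [0]
After 'dup': [0, 0]
After 'push -2': [0, 0, -2]
After 'push -1': [0, 0, -2, -1]
After 'pick 1': [0, 0, -2, -1, -2]
After 'lt': [0, 0, -2, 0]
After 'pick 2': [0, 0, -2, 0, 0]
After 'mul': [0, 0, -2, 0]
After 'gt': [0, 0, 0]
After 'rot': [0, 0, 0]
After 'push 6': [0, 0, 0, 6]
After 'eq': [0, 0, 0]

Answer: 0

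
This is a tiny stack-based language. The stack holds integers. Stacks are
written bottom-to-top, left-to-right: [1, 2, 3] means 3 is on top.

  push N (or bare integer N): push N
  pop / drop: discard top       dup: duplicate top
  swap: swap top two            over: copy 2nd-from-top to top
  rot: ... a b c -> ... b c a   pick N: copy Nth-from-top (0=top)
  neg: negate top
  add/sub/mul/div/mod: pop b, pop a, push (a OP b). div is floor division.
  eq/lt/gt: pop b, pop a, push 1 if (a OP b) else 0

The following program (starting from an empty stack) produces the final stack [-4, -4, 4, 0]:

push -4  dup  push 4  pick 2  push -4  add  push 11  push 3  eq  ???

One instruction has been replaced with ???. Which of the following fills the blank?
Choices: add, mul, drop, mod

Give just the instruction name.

Stack before ???: [-4, -4, 4, -8, 0]
Stack after ???:  [-4, -4, 4, 0]
Checking each choice:
  add: produces [-4, -4, 4, -8]
  mul: MATCH
  drop: produces [-4, -4, 4, -8]
  mod: modulo by zero


Answer: mul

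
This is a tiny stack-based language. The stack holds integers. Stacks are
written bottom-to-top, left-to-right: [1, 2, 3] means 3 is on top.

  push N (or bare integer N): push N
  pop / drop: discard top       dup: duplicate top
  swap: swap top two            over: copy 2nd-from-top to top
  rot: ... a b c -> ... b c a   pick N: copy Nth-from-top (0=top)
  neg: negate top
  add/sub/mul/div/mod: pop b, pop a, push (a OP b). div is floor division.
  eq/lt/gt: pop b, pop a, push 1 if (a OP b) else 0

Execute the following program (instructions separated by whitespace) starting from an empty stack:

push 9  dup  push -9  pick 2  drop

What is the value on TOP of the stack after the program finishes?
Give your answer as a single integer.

Answer: -9

Derivation:
After 'push 9': [9]
After 'dup': [9, 9]
After 'push -9': [9, 9, -9]
After 'pick 2': [9, 9, -9, 9]
After 'drop': [9, 9, -9]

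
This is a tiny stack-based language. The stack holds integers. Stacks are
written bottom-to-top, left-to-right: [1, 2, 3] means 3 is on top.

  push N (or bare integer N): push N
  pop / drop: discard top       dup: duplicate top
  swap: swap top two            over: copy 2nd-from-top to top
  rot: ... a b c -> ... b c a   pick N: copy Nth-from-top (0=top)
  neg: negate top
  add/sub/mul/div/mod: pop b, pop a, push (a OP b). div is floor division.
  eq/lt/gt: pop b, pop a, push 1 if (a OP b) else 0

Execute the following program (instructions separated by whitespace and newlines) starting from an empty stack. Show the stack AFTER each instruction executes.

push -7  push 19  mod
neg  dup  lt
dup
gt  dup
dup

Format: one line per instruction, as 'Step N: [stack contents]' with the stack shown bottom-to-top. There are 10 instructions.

Step 1: [-7]
Step 2: [-7, 19]
Step 3: [12]
Step 4: [-12]
Step 5: [-12, -12]
Step 6: [0]
Step 7: [0, 0]
Step 8: [0]
Step 9: [0, 0]
Step 10: [0, 0, 0]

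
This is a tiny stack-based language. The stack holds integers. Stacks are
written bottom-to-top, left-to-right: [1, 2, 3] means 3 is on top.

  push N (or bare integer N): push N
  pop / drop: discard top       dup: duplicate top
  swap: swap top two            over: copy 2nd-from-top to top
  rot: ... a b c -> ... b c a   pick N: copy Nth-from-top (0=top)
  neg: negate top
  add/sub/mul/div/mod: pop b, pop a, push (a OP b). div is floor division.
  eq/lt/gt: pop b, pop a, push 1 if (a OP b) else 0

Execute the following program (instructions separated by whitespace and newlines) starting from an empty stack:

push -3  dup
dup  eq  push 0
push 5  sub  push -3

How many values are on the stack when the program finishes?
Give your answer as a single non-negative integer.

After 'push -3': stack = [-3] (depth 1)
After 'dup': stack = [-3, -3] (depth 2)
After 'dup': stack = [-3, -3, -3] (depth 3)
After 'eq': stack = [-3, 1] (depth 2)
After 'push 0': stack = [-3, 1, 0] (depth 3)
After 'push 5': stack = [-3, 1, 0, 5] (depth 4)
After 'sub': stack = [-3, 1, -5] (depth 3)
After 'push -3': stack = [-3, 1, -5, -3] (depth 4)

Answer: 4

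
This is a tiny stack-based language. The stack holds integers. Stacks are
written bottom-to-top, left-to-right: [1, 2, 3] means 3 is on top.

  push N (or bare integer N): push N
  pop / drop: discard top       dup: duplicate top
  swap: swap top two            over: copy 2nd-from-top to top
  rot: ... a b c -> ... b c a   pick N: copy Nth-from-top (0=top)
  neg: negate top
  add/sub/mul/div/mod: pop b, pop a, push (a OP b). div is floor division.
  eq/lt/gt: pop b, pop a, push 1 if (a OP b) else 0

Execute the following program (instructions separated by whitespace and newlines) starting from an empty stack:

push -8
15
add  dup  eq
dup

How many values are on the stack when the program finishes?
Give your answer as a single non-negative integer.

Answer: 2

Derivation:
After 'push -8': stack = [-8] (depth 1)
After 'push 15': stack = [-8, 15] (depth 2)
After 'add': stack = [7] (depth 1)
After 'dup': stack = [7, 7] (depth 2)
After 'eq': stack = [1] (depth 1)
After 'dup': stack = [1, 1] (depth 2)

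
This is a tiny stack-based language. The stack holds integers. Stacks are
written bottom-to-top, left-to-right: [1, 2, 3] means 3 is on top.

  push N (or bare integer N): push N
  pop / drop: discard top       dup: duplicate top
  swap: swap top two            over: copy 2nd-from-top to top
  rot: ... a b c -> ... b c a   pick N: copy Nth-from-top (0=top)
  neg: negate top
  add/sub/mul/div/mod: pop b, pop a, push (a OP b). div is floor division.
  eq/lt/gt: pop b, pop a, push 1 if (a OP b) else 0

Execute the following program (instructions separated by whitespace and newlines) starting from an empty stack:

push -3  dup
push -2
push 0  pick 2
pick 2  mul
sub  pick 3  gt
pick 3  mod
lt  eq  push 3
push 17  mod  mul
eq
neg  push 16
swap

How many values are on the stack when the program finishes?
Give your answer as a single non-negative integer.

Answer: 2

Derivation:
After 'push -3': stack = [-3] (depth 1)
After 'dup': stack = [-3, -3] (depth 2)
After 'push -2': stack = [-3, -3, -2] (depth 3)
After 'push 0': stack = [-3, -3, -2, 0] (depth 4)
After 'pick 2': stack = [-3, -3, -2, 0, -3] (depth 5)
After 'pick 2': stack = [-3, -3, -2, 0, -3, -2] (depth 6)
After 'mul': stack = [-3, -3, -2, 0, 6] (depth 5)
After 'sub': stack = [-3, -3, -2, -6] (depth 4)
After 'pick 3': stack = [-3, -3, -2, -6, -3] (depth 5)
After 'gt': stack = [-3, -3, -2, 0] (depth 4)
  ...
After 'lt': stack = [-3, -3, 1] (depth 3)
After 'eq': stack = [-3, 0] (depth 2)
After 'push 3': stack = [-3, 0, 3] (depth 3)
After 'push 17': stack = [-3, 0, 3, 17] (depth 4)
After 'mod': stack = [-3, 0, 3] (depth 3)
After 'mul': stack = [-3, 0] (depth 2)
After 'eq': stack = [0] (depth 1)
After 'neg': stack = [0] (depth 1)
After 'push 16': stack = [0, 16] (depth 2)
After 'swap': stack = [16, 0] (depth 2)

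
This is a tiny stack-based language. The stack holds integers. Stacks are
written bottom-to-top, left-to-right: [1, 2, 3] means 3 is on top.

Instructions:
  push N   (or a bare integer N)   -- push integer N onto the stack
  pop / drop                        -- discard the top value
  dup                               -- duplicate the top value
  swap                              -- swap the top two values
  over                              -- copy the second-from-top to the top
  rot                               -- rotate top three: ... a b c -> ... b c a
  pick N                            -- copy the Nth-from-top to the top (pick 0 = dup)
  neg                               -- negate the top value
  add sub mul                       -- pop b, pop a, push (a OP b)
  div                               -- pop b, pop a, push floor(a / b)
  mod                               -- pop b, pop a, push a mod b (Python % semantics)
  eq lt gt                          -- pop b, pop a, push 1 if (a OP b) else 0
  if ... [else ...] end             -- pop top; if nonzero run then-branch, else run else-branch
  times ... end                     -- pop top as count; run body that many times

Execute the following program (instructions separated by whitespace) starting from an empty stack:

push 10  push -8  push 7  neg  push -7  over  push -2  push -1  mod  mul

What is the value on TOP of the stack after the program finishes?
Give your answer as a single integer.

After 'push 10': [10]
After 'push -8': [10, -8]
After 'push 7': [10, -8, 7]
After 'neg': [10, -8, -7]
After 'push -7': [10, -8, -7, -7]
After 'over': [10, -8, -7, -7, -7]
After 'push -2': [10, -8, -7, -7, -7, -2]
After 'push -1': [10, -8, -7, -7, -7, -2, -1]
After 'mod': [10, -8, -7, -7, -7, 0]
After 'mul': [10, -8, -7, -7, 0]

Answer: 0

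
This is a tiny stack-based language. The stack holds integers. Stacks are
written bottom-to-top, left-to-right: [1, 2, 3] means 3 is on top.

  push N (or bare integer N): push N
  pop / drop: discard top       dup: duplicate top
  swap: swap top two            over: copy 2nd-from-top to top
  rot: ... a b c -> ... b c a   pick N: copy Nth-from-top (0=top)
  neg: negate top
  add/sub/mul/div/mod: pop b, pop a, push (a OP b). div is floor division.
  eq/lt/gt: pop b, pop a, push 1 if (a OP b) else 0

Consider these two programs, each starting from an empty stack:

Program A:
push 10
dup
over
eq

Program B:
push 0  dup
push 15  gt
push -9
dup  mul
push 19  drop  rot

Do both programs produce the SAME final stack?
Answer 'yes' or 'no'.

Answer: no

Derivation:
Program A trace:
  After 'push 10': [10]
  After 'dup': [10, 10]
  After 'over': [10, 10, 10]
  After 'eq': [10, 1]
Program A final stack: [10, 1]

Program B trace:
  After 'push 0': [0]
  After 'dup': [0, 0]
  After 'push 15': [0, 0, 15]
  After 'gt': [0, 0]
  After 'push -9': [0, 0, -9]
  After 'dup': [0, 0, -9, -9]
  After 'mul': [0, 0, 81]
  After 'push 19': [0, 0, 81, 19]
  After 'drop': [0, 0, 81]
  After 'rot': [0, 81, 0]
Program B final stack: [0, 81, 0]
Same: no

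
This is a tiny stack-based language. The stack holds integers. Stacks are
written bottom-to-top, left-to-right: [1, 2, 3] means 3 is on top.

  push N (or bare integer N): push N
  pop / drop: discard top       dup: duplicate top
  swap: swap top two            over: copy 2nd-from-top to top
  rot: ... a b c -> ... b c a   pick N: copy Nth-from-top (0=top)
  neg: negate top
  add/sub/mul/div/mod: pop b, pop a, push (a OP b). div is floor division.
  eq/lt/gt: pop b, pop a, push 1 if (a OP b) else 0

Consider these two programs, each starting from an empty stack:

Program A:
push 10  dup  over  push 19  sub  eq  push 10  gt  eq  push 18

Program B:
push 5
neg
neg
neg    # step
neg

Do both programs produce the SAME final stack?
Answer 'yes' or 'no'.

Answer: no

Derivation:
Program A trace:
  After 'push 10': [10]
  After 'dup': [10, 10]
  After 'over': [10, 10, 10]
  After 'push 19': [10, 10, 10, 19]
  After 'sub': [10, 10, -9]
  After 'eq': [10, 0]
  After 'push 10': [10, 0, 10]
  After 'gt': [10, 0]
  After 'eq': [0]
  After 'push 18': [0, 18]
Program A final stack: [0, 18]

Program B trace:
  After 'push 5': [5]
  After 'neg': [-5]
  After 'neg': [5]
  After 'neg': [-5]
  After 'neg': [5]
Program B final stack: [5]
Same: no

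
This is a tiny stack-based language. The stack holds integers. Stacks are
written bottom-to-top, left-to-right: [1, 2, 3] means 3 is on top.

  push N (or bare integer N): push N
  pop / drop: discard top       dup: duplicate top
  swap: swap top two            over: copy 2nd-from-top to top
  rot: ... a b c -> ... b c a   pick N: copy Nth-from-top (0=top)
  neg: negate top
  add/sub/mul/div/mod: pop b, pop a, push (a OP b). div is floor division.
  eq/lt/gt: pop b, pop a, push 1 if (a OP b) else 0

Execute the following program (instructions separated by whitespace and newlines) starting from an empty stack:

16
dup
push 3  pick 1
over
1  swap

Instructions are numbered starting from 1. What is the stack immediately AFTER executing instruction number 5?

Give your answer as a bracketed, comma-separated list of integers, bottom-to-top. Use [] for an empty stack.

Answer: [16, 16, 3, 16, 3]

Derivation:
Step 1 ('16'): [16]
Step 2 ('dup'): [16, 16]
Step 3 ('push 3'): [16, 16, 3]
Step 4 ('pick 1'): [16, 16, 3, 16]
Step 5 ('over'): [16, 16, 3, 16, 3]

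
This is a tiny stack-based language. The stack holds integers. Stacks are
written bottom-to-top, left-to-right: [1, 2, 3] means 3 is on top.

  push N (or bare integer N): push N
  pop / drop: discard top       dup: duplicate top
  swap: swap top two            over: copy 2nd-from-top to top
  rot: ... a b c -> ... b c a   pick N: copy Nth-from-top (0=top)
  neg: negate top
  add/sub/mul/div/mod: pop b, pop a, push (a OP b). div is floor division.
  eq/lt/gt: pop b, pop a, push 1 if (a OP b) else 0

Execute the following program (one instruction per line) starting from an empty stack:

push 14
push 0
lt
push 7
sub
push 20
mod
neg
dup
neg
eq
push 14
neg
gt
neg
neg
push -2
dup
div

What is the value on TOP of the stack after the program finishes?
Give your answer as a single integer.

Answer: 1

Derivation:
After 'push 14': [14]
After 'push 0': [14, 0]
After 'lt': [0]
After 'push 7': [0, 7]
After 'sub': [-7]
After 'push 20': [-7, 20]
After 'mod': [13]
After 'neg': [-13]
After 'dup': [-13, -13]
After 'neg': [-13, 13]
After 'eq': [0]
After 'push 14': [0, 14]
After 'neg': [0, -14]
After 'gt': [1]
After 'neg': [-1]
After 'neg': [1]
After 'push -2': [1, -2]
After 'dup': [1, -2, -2]
After 'div': [1, 1]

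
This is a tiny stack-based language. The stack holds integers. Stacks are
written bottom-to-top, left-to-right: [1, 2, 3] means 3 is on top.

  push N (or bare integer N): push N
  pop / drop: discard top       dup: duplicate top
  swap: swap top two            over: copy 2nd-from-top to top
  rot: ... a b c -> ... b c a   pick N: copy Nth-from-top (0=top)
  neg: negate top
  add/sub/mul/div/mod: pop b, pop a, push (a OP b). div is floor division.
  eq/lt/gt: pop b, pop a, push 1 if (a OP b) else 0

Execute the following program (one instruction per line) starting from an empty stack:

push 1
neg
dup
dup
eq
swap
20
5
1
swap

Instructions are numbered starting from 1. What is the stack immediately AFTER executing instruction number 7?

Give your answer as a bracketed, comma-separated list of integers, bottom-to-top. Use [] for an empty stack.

Answer: [1, -1, 20]

Derivation:
Step 1 ('push 1'): [1]
Step 2 ('neg'): [-1]
Step 3 ('dup'): [-1, -1]
Step 4 ('dup'): [-1, -1, -1]
Step 5 ('eq'): [-1, 1]
Step 6 ('swap'): [1, -1]
Step 7 ('20'): [1, -1, 20]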